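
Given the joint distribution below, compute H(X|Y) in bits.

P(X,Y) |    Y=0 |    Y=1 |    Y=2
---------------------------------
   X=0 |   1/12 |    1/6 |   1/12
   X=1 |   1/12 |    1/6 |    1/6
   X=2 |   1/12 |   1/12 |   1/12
1.5304 bits

Using the chain rule: H(X|Y) = H(X,Y) - H(Y)

First, compute H(X,Y) = 3.0850 bits

Marginal P(Y) = (1/4, 5/12, 1/3)
H(Y) = 1.5546 bits

H(X|Y) = H(X,Y) - H(Y) = 3.0850 - 1.5546 = 1.5304 bits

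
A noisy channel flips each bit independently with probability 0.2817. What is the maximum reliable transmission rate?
0.1422 bits

For a binary symmetric channel (BSC) with error probability p:
Capacity C = 1 - H(p) bits per symbol

where H(p) = -p log₂(p) - (1-p) log₂(1-p) is the binary entropy function.

H(0.2817) = 0.8578 bits
C = 1 - 0.8578 = 0.1422 bits per symbol

This means we can reliably transmit up to 0.1422 bits of information per channel use.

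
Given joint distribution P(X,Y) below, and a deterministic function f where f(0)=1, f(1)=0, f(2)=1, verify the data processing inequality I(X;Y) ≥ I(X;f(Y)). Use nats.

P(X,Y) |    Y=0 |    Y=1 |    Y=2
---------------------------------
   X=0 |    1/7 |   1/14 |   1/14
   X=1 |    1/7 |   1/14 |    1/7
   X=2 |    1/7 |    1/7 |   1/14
I(X;Y) = 0.0284, I(X;f(Y)) = 0.0185, inequality holds: 0.0284 ≥ 0.0185

Data Processing Inequality: For any Markov chain X → Y → Z, we have I(X;Y) ≥ I(X;Z).

Here Z = f(Y) is a deterministic function of Y, forming X → Y → Z.

Original I(X;Y) = 0.0284 nats

After applying f:
P(X,Z) where Z=f(Y):
- P(X,Z=0) = P(X,Y=1)
- P(X,Z=1) = P(X,Y=0) + P(X,Y=2)

I(X;Z) = I(X;f(Y)) = 0.0185 nats

Verification: 0.0284 ≥ 0.0185 ✓

Information cannot be created by processing; the function f can only lose information about X.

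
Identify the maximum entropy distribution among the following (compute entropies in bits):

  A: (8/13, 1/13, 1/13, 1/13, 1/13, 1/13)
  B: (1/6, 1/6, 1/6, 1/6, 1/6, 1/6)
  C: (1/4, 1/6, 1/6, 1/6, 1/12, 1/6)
B

For a discrete distribution over n outcomes, entropy is maximized by the uniform distribution.

Computing entropies:
H(A) = 1.8543 bits
H(B) = 2.5850 bits
H(C) = 2.5221 bits

The uniform distribution (where all probabilities equal 1/6) achieves the maximum entropy of log_2(6) = 2.5850 bits.

Distribution B has the highest entropy.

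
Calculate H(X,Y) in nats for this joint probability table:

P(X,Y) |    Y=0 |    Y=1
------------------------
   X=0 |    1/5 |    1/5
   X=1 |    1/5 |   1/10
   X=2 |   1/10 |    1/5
1.7481 nats

Joint entropy is H(X,Y) = -Σ_{x,y} p(x,y) log p(x,y).

Summing over all non-zero entries:
H(X,Y) = -[1/5·log_e(1/5) + 1/5·log_e(1/5) + 1/5·log_e(1/5) + 1/10·log_e(1/10) + 1/10·log_e(1/10) + 1/5·log_e(1/5)]
H(X,Y) = 1.7481 nats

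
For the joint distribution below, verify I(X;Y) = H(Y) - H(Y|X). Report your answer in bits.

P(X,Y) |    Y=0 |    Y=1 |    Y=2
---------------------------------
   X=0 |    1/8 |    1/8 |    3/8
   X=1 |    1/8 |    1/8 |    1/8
I(X;Y) = 0.0488 bits

Mutual information has multiple equivalent forms:
- I(X;Y) = H(X) - H(X|Y)
- I(X;Y) = H(Y) - H(Y|X)
- I(X;Y) = H(X) + H(Y) - H(X,Y)

Computing all quantities:
H(X) = 0.9544, H(Y) = 1.5000, H(X,Y) = 2.4056
H(X|Y) = 0.9056, H(Y|X) = 1.4512

Verification:
H(X) - H(X|Y) = 0.9544 - 0.9056 = 0.0488
H(Y) - H(Y|X) = 1.5000 - 1.4512 = 0.0488
H(X) + H(Y) - H(X,Y) = 0.9544 + 1.5000 - 2.4056 = 0.0488

All forms give I(X;Y) = 0.0488 bits. ✓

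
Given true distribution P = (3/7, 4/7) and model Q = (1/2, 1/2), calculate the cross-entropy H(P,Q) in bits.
1.0000 bits

Cross-entropy: H(P,Q) = -Σ p(x) log q(x)

Alternatively: H(P,Q) = H(P) + D_KL(P||Q)
H(P) = 0.9852 bits
D_KL(P||Q) = 0.0148 bits

H(P,Q) = 0.9852 + 0.0148 = 1.0000 bits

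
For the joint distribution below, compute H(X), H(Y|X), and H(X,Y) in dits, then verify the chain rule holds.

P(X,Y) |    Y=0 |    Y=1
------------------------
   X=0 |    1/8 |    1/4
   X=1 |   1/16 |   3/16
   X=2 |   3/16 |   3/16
H(X,Y) = 0.7476, H(X) = 0.4700, H(Y|X) = 0.2776 (all in dits)

Chain rule: H(X,Y) = H(X) + H(Y|X)

Left side — joint entropy directly:
H(X,Y) = -Σ p(x,y) log p(x,y) = 0.7476 dits

Right side — compute H(Y|X) from the conditional distributions:
P(X) = (3/8, 1/4, 3/8), so H(X) = 0.4700 dits
H(Y|X) = Σ_x P(X=x) · H(Y|X=x):
  P(Y|X=0) = (1/3, 2/3), H(Y|X=0) = 0.2764, weight P(X=0) = 3/8
  P(Y|X=1) = (1/4, 3/4), H(Y|X=1) = 0.2442, weight P(X=1) = 1/4
  P(Y|X=2) = (1/2, 1/2), H(Y|X=2) = 0.3010, weight P(X=2) = 3/8
H(Y|X) = 0.2776 dits

H(X) + H(Y|X) = 0.4700 + 0.2776 = 0.7476 dits

Both sides equal 0.7476 dits. ✓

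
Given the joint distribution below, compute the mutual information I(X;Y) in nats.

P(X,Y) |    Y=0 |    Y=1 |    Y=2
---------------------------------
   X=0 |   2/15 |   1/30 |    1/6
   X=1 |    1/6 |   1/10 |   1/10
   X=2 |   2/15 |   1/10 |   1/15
0.0442 nats

Mutual information: I(X;Y) = H(X) + H(Y) - H(X,Y)

Marginals:
P(X) = (1/3, 11/30, 3/10), H(X) = 1.0953 nats
P(Y) = (13/30, 7/30, 1/3), H(Y) = 1.0681 nats

Joint entropy: H(X,Y) = 2.1192 nats

I(X;Y) = 1.0953 + 1.0681 - 2.1192 = 0.0442 nats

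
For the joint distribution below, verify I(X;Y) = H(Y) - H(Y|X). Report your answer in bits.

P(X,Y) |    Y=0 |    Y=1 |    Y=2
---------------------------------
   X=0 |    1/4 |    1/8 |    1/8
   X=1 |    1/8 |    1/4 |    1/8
I(X;Y) = 0.0613 bits

Mutual information has multiple equivalent forms:
- I(X;Y) = H(X) - H(X|Y)
- I(X;Y) = H(Y) - H(Y|X)
- I(X;Y) = H(X) + H(Y) - H(X,Y)

Computing all quantities:
H(X) = 1.0000, H(Y) = 1.5613, H(X,Y) = 2.5000
H(X|Y) = 0.9387, H(Y|X) = 1.5000

Verification:
H(X) - H(X|Y) = 1.0000 - 0.9387 = 0.0613
H(Y) - H(Y|X) = 1.5613 - 1.5000 = 0.0613
H(X) + H(Y) - H(X,Y) = 1.0000 + 1.5613 - 2.5000 = 0.0613

All forms give I(X;Y) = 0.0613 bits. ✓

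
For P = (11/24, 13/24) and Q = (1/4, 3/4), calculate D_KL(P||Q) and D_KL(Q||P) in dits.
D_KL(P||Q) = 0.0441, D_KL(Q||P) = 0.0402

KL divergence is not symmetric: D_KL(P||Q) ≠ D_KL(Q||P) in general.

D_KL(P||Q) = 0.0441 dits
D_KL(Q||P) = 0.0402 dits

No, they are not equal!

This asymmetry is why KL divergence is not a true distance metric.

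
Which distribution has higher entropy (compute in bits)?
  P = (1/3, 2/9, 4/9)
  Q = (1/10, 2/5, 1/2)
P

Computing entropies in bits:
H(P) = 1.5305
H(Q) = 1.3610

Distribution P has higher entropy.

Intuition: The distribution closer to uniform (more spread out) has higher entropy.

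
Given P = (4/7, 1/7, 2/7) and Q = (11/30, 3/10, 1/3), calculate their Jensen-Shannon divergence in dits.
0.0115 dits

Jensen-Shannon divergence is:
JSD(P||Q) = 0.5 × D_KL(P||M) + 0.5 × D_KL(Q||M)
where M = 0.5 × (P + Q) is the mixture distribution.

M = 0.5 × (4/7, 1/7, 2/7) + 0.5 × (11/30, 3/10, 1/3) = (0.469048, 0.221429, 0.309524)

D_KL(P||M) = 0.0119 dits
D_KL(Q||M) = 0.0111 dits

JSD(P||Q) = 0.5 × 0.0119 + 0.5 × 0.0111 = 0.0115 dits

Unlike KL divergence, JSD is symmetric and bounded: 0 ≤ JSD ≤ log(2).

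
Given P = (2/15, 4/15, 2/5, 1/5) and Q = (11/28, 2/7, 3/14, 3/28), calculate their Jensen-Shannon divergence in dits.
0.0239 dits

Jensen-Shannon divergence is:
JSD(P||Q) = 0.5 × D_KL(P||M) + 0.5 × D_KL(Q||M)
where M = 0.5 × (P + Q) is the mixture distribution.

M = 0.5 × (2/15, 4/15, 2/5, 1/5) + 0.5 × (11/28, 2/7, 3/14, 3/28) = (0.263095, 0.27619, 0.307143, 0.153571)

D_KL(P||M) = 0.0254 dits
D_KL(Q||M) = 0.0224 dits

JSD(P||Q) = 0.5 × 0.0254 + 0.5 × 0.0224 = 0.0239 dits

Unlike KL divergence, JSD is symmetric and bounded: 0 ≤ JSD ≤ log(2).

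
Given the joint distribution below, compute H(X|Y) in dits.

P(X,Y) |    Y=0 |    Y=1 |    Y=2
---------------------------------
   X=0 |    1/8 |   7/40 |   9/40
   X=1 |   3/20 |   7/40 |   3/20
0.2973 dits

Using the chain rule: H(X|Y) = H(X,Y) - H(Y)

First, compute H(X,Y) = 0.7708 dits

Marginal P(Y) = (11/40, 7/20, 3/8)
H(Y) = 0.4735 dits

H(X|Y) = H(X,Y) - H(Y) = 0.7708 - 0.4735 = 0.2973 dits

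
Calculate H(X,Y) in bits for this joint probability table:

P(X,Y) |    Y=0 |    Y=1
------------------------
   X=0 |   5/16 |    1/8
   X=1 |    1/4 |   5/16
1.9238 bits

Joint entropy is H(X,Y) = -Σ_{x,y} p(x,y) log p(x,y).

Summing over all non-zero entries:
H(X,Y) = -[5/16·log_2(5/16) + 1/8·log_2(1/8) + 1/4·log_2(1/4) + 5/16·log_2(5/16)]
H(X,Y) = 1.9238 bits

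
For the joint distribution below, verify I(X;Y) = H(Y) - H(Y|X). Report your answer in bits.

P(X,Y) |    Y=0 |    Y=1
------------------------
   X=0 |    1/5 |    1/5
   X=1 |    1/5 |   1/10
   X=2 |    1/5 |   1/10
I(X;Y) = 0.0200 bits

Mutual information has multiple equivalent forms:
- I(X;Y) = H(X) - H(X|Y)
- I(X;Y) = H(Y) - H(Y|X)
- I(X;Y) = H(X) + H(Y) - H(X,Y)

Computing all quantities:
H(X) = 1.5710, H(Y) = 0.9710, H(X,Y) = 2.5219
H(X|Y) = 1.5510, H(Y|X) = 0.9510

Verification:
H(X) - H(X|Y) = 1.5710 - 1.5510 = 0.0200
H(Y) - H(Y|X) = 0.9710 - 0.9510 = 0.0200
H(X) + H(Y) - H(X,Y) = 1.5710 + 0.9710 - 2.5219 = 0.0200

All forms give I(X;Y) = 0.0200 bits. ✓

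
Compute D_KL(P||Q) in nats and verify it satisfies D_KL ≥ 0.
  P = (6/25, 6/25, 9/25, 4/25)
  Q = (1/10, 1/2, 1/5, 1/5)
0.2099 nats

KL divergence satisfies the Gibbs inequality: D_KL(P||Q) ≥ 0 for all distributions P, Q.

D_KL(P||Q) = Σ p(x) log(p(x)/q(x))
Term by term:
  x=0: 6/25 × log_e[(6/25)/(1/10)] = 0.2101
  x=1: 6/25 × log_e[(6/25)/(1/2)] = -0.1762
  x=2: 9/25 × log_e[(9/25)/(1/5)] = 0.2116
  x=3: 4/25 × log_e[(4/25)/(1/5)] = -0.0357
D_KL(P||Q) = 0.2099 nats

D_KL(P||Q) = 0.2099 ≥ 0 ✓

This non-negativity is a fundamental property: relative entropy cannot be negative because it measures how different Q is from P.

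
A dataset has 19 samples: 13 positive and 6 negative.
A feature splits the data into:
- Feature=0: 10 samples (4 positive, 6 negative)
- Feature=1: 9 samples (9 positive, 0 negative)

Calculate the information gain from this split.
0.3887 bits

Information Gain = H(Y) - H(Y|Feature)

Before split:
P(positive) = 13/19 = 0.6842
H(Y) = 0.8997 bits

After split:
Feature=0: H = 0.9710 bits (weight = 10/19)
Feature=1: H = 0.0000 bits (weight = 9/19)
H(Y|Feature) = (10/19)×0.9710 + (9/19)×0.0000 = 0.5110 bits

Information Gain = 0.8997 - 0.5110 = 0.3887 bits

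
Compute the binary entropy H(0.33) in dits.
0.2754 dits

The binary entropy function is:
H(p) = -p log(p) - (1-p) log(1-p)

H(0.33) = -0.33 × log_10(0.33) - 0.67 × log_10(0.67)
H(0.33) = 0.2754 dits

Note: Binary entropy is maximized at p=0.5 (H=1 bit) and minimized at p=0 or p=1 (H=0).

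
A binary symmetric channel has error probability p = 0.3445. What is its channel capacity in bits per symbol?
0.0709 bits

For a binary symmetric channel (BSC) with error probability p:
Capacity C = 1 - H(p) bits per symbol

where H(p) = -p log₂(p) - (1-p) log₂(1-p) is the binary entropy function.

H(0.3445) = 0.9291 bits
C = 1 - 0.9291 = 0.0709 bits per symbol

This means we can reliably transmit up to 0.0709 bits of information per channel use.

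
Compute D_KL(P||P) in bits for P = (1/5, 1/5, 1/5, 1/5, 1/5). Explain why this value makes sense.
0.0000 bits

KL divergence satisfies the Gibbs inequality: D_KL(P||Q) ≥ 0 for all distributions P, Q.

D_KL(P||Q) = Σ p(x) log(p(x)/q(x))
Each term is p(x) × log_2(p(x)/p(x)) = p(x) × log_2(1) = 0, so the sum is 0.
D_KL(P||Q) = 0.0000 bits

When P = Q, the KL divergence is exactly 0, as there is no 'divergence' between identical distributions.

This non-negativity is a fundamental property: relative entropy cannot be negative because it measures how different Q is from P.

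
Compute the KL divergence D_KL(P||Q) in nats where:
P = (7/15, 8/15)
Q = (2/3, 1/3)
0.0842 nats

KL divergence: D_KL(P||Q) = Σ p(x) log(p(x)/q(x))

Computing term by term:
  x=0: 7/15 × log_e[(7/15)/(2/3)] = 7/15 × -0.3567 = -0.1664
  x=1: 8/15 × log_e[(8/15)/(1/3)] = 8/15 × 0.4700 = 0.2507

D_KL(P||Q) = 0.0842 nats

Note: KL divergence is always non-negative and equals 0 iff P = Q.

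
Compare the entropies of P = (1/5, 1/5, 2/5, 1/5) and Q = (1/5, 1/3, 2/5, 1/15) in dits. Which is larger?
P

Computing entropies in dits:
H(P) = 0.5786
H(Q) = 0.5364

Distribution P has higher entropy.

Intuition: The distribution closer to uniform (more spread out) has higher entropy.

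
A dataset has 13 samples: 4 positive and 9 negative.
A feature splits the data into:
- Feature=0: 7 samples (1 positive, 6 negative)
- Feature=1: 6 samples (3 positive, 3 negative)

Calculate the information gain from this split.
0.1104 bits

Information Gain = H(Y) - H(Y|Feature)

Before split:
P(positive) = 4/13 = 0.3077
H(Y) = 0.8905 bits

After split:
Feature=0: H = 0.5917 bits (weight = 7/13)
Feature=1: H = 1.0000 bits (weight = 6/13)
H(Y|Feature) = (7/13)×0.5917 + (6/13)×1.0000 = 0.7801 bits

Information Gain = 0.8905 - 0.7801 = 0.1104 bits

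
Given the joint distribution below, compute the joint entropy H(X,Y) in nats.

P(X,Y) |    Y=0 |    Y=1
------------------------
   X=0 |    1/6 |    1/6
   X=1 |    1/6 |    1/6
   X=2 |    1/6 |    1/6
1.7918 nats

Joint entropy is H(X,Y) = -Σ_{x,y} p(x,y) log p(x,y).

Summing over all non-zero entries:
H(X,Y) = -[1/6·log_e(1/6) + 1/6·log_e(1/6) + 1/6·log_e(1/6) + 1/6·log_e(1/6) + 1/6·log_e(1/6) + 1/6·log_e(1/6)]
H(X,Y) = 1.7918 nats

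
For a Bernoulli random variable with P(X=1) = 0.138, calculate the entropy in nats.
0.4013 nats

The binary entropy function is:
H(p) = -p log(p) - (1-p) log(1-p)

H(0.138) = -0.138 × log_e(0.138) - 0.862 × log_e(0.862)
H(0.138) = 0.4013 nats

Note: Binary entropy is maximized at p=0.5 (H=1 bit) and minimized at p=0 or p=1 (H=0).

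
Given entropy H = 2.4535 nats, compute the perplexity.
11.6290

Perplexity is e^H (or exp(H) for natural log).

H = 2.4535 nats
Perplexity = e^2.4535 = 11.6290

Interpretation: The model's uncertainty is equivalent to choosing uniformly among 11.6 options.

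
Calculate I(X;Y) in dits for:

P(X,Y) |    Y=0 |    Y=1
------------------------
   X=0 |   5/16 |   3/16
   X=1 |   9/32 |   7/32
0.0009 dits

Mutual information: I(X;Y) = H(X) + H(Y) - H(X,Y)

Marginals:
P(X) = (1/2, 1/2), H(X) = 0.3010 dits
P(Y) = (19/32, 13/32), H(Y) = 0.2934 dits

Joint entropy: H(X,Y) = 0.5935 dits

I(X;Y) = 0.3010 + 0.2934 - 0.5935 = 0.0009 dits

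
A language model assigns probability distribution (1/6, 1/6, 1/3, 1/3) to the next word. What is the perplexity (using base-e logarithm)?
3.7798

Perplexity is e^H (or exp(H) for natural log).

First, H = -Σ p log p = 1.3297 nats
Perplexity = e^1.3297 = 3.7798

Interpretation: The model's uncertainty is equivalent to choosing uniformly among 3.8 options.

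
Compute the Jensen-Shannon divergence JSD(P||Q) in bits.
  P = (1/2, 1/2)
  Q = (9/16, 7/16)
0.0028 bits

Jensen-Shannon divergence is:
JSD(P||Q) = 0.5 × D_KL(P||M) + 0.5 × D_KL(Q||M)
where M = 0.5 × (P + Q) is the mixture distribution.

M = 0.5 × (1/2, 1/2) + 0.5 × (9/16, 7/16) = (17/32, 15/32)

D_KL(P||M) = 0.0028 bits
D_KL(Q||M) = 0.0028 bits

JSD(P||Q) = 0.5 × 0.0028 + 0.5 × 0.0028 = 0.0028 bits

Unlike KL divergence, JSD is symmetric and bounded: 0 ≤ JSD ≤ log(2).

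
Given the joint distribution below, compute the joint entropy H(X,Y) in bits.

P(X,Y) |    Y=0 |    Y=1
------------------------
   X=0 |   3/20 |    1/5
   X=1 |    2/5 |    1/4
1.9037 bits

Joint entropy is H(X,Y) = -Σ_{x,y} p(x,y) log p(x,y).

Summing over all non-zero entries:
H(X,Y) = -[3/20·log_2(3/20) + 1/5·log_2(1/5) + 2/5·log_2(2/5) + 1/4·log_2(1/4)]
H(X,Y) = 1.9037 bits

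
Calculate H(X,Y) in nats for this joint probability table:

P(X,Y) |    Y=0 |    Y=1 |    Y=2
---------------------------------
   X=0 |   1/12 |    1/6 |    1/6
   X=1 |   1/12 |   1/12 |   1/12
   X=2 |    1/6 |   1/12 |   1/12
2.1383 nats

Joint entropy is H(X,Y) = -Σ_{x,y} p(x,y) log p(x,y).

Summing over all non-zero entries:
H(X,Y) = -[1/12·log_e(1/12) + 1/6·log_e(1/6) + 1/6·log_e(1/6) + 1/12·log_e(1/12) + 1/12·log_e(1/12) + 1/12·log_e(1/12) + 1/6·log_e(1/6) + 1/12·log_e(1/12) + 1/12·log_e(1/12)]
H(X,Y) = 2.1383 nats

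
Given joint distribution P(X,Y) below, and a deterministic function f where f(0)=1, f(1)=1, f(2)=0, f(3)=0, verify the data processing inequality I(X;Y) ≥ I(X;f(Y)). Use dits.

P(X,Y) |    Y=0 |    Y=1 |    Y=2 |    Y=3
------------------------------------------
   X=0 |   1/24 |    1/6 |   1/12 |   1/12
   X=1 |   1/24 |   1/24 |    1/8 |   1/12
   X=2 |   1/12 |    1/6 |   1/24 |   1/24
I(X;Y) = 0.0372, I(X;f(Y)) = 0.0305, inequality holds: 0.0372 ≥ 0.0305

Data Processing Inequality: For any Markov chain X → Y → Z, we have I(X;Y) ≥ I(X;Z).

Here Z = f(Y) is a deterministic function of Y, forming X → Y → Z.

Original I(X;Y) = 0.0372 dits

After applying f:
P(X,Z) where Z=f(Y):
- P(X,Z=0) = P(X,Y=2) + P(X,Y=3)
- P(X,Z=1) = P(X,Y=0) + P(X,Y=1)

I(X;Z) = I(X;f(Y)) = 0.0305 dits

Verification: 0.0372 ≥ 0.0305 ✓

Information cannot be created by processing; the function f can only lose information about X.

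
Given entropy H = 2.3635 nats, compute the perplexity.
10.6281

Perplexity is e^H (or exp(H) for natural log).

H = 2.3635 nats
Perplexity = e^2.3635 = 10.6281

Interpretation: The model's uncertainty is equivalent to choosing uniformly among 10.6 options.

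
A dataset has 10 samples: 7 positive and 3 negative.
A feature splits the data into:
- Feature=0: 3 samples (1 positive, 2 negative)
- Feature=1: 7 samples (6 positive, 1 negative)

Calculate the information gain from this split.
0.1916 bits

Information Gain = H(Y) - H(Y|Feature)

Before split:
P(positive) = 7/10 = 0.7000
H(Y) = 0.8813 bits

After split:
Feature=0: H = 0.9183 bits (weight = 3/10)
Feature=1: H = 0.5917 bits (weight = 7/10)
H(Y|Feature) = (3/10)×0.9183 + (7/10)×0.5917 = 0.6897 bits

Information Gain = 0.8813 - 0.6897 = 0.1916 bits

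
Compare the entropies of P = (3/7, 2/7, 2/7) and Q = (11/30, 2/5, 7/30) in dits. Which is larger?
P

Computing entropies in dits:
H(P) = 0.4686
H(Q) = 0.4664

Distribution P has higher entropy.

Intuition: The distribution closer to uniform (more spread out) has higher entropy.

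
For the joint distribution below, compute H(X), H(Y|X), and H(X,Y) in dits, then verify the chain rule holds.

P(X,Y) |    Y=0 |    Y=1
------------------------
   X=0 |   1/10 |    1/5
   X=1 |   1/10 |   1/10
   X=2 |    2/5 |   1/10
H(X,Y) = 0.6990, H(X) = 0.4472, H(Y|X) = 0.2518 (all in dits)

Chain rule: H(X,Y) = H(X) + H(Y|X)

Left side — joint entropy directly:
H(X,Y) = -Σ p(x,y) log p(x,y) = 0.6990 dits

Right side — compute H(Y|X) from the conditional distributions:
P(X) = (3/10, 1/5, 1/2), so H(X) = 0.4472 dits
H(Y|X) = Σ_x P(X=x) · H(Y|X=x):
  P(Y|X=0) = (1/3, 2/3), H(Y|X=0) = 0.2764, weight P(X=0) = 3/10
  P(Y|X=1) = (1/2, 1/2), H(Y|X=1) = 0.3010, weight P(X=1) = 1/5
  P(Y|X=2) = (4/5, 1/5), H(Y|X=2) = 0.2173, weight P(X=2) = 1/2
H(Y|X) = 0.2518 dits

H(X) + H(Y|X) = 0.4472 + 0.2518 = 0.6990 dits

Both sides equal 0.6990 dits. ✓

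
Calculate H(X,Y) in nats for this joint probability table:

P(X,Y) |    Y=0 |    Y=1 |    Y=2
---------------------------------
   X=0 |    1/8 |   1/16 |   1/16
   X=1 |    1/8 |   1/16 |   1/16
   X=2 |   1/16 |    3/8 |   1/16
1.9274 nats

Joint entropy is H(X,Y) = -Σ_{x,y} p(x,y) log p(x,y).

Summing over all non-zero entries:
H(X,Y) = -[1/8·log_e(1/8) + 1/16·log_e(1/16) + 1/16·log_e(1/16) + 1/8·log_e(1/8) + 1/16·log_e(1/16) + 1/16·log_e(1/16) + 1/16·log_e(1/16) + 3/8·log_e(3/8) + 1/16·log_e(1/16)]
H(X,Y) = 1.9274 nats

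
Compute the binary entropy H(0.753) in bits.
0.8065 bits

The binary entropy function is:
H(p) = -p log(p) - (1-p) log(1-p)

H(0.753) = -0.753 × log_2(0.753) - 0.247 × log_2(0.247)
H(0.753) = 0.8065 bits

Note: Binary entropy is maximized at p=0.5 (H=1 bit) and minimized at p=0 or p=1 (H=0).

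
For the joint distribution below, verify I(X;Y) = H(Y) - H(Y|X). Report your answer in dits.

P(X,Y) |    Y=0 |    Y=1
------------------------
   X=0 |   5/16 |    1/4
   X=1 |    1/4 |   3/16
I(X;Y) = 0.0001 dits

Mutual information has multiple equivalent forms:
- I(X;Y) = H(X) - H(X|Y)
- I(X;Y) = H(Y) - H(Y|X)
- I(X;Y) = H(X) + H(Y) - H(X,Y)

Computing all quantities:
H(X) = 0.2976, H(Y) = 0.2976, H(X,Y) = 0.5952
H(X|Y) = 0.2976, H(Y|X) = 0.2976

Verification:
H(X) - H(X|Y) = 0.2976 - 0.2976 = 0.0001
H(Y) - H(Y|X) = 0.2976 - 0.2976 = 0.0001
H(X) + H(Y) - H(X,Y) = 0.2976 + 0.2976 - 0.5952 = 0.0001

All forms give I(X;Y) = 0.0001 dits. ✓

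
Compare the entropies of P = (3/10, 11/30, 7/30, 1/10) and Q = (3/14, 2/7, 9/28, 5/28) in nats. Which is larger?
Q

Computing entropies in nats:
H(P) = 1.2989
H(Q) = 1.3605

Distribution Q has higher entropy.

Intuition: The distribution closer to uniform (more spread out) has higher entropy.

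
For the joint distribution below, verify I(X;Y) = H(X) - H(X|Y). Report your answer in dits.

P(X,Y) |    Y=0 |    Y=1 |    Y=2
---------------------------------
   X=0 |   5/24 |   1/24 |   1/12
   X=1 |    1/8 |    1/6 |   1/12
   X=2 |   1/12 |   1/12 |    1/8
I(X;Y) = 0.0308 dits

Mutual information has multiple equivalent forms:
- I(X;Y) = H(X) - H(X|Y)
- I(X;Y) = H(Y) - H(Y|X)
- I(X;Y) = H(X) + H(Y) - H(X,Y)

Computing all quantities:
H(X) = 0.4749, H(Y) = 0.4706, H(X,Y) = 0.9146
H(X|Y) = 0.4441, H(Y|X) = 0.4398

Verification:
H(X) - H(X|Y) = 0.4749 - 0.4441 = 0.0308
H(Y) - H(Y|X) = 0.4706 - 0.4398 = 0.0308
H(X) + H(Y) - H(X,Y) = 0.4749 + 0.4706 - 0.9146 = 0.0308

All forms give I(X;Y) = 0.0308 dits. ✓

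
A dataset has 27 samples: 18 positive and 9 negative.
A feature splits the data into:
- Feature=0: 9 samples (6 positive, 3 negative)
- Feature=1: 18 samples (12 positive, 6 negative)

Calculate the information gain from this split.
0.0000 bits

Information Gain = H(Y) - H(Y|Feature)

Before split:
P(positive) = 18/27 = 0.6667
H(Y) = 0.9183 bits

After split:
Feature=0: H = 0.9183 bits (weight = 9/27)
Feature=1: H = 0.9183 bits (weight = 18/27)
H(Y|Feature) = (9/27)×0.9183 + (18/27)×0.9183 = 0.9183 bits

Information Gain = 0.9183 - 0.9183 = 0.0000 bits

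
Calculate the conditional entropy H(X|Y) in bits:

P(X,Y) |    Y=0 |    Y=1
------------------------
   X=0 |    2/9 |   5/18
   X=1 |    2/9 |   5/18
1.0000 bits

Using the chain rule: H(X|Y) = H(X,Y) - H(Y)

First, compute H(X,Y) = 1.9911 bits

Marginal P(Y) = (4/9, 5/9)
H(Y) = 0.9911 bits

H(X|Y) = H(X,Y) - H(Y) = 1.9911 - 0.9911 = 1.0000 bits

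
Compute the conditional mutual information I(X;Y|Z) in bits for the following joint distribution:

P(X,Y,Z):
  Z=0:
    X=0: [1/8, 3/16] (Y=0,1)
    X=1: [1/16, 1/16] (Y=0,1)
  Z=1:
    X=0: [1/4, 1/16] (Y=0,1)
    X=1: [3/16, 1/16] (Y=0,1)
0.0041 bits

Conditional mutual information: I(X;Y|Z) = H(X|Z) + H(Y|Z) - H(X,Y|Z)

H(Z) = 0.9887
H(X,Z) = 1.9238 → H(X|Z) = 0.9351
H(Y,Z) = 1.8496 → H(Y|Z) = 0.8609
H(X,Y,Z) = 2.7806 → H(X,Y|Z) = 1.7919

I(X;Y|Z) = 0.9351 + 0.8609 - 1.7919 = 0.0041 bits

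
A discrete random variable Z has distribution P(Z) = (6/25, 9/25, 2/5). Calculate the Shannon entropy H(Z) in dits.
0.4677 dits

Shannon entropy is H(X) = -Σ p(x) log p(x).

For P = (6/25, 9/25, 2/5):
H = -6/25 × log_10(6/25) -9/25 × log_10(9/25) -2/5 × log_10(2/5)
H = 0.4677 dits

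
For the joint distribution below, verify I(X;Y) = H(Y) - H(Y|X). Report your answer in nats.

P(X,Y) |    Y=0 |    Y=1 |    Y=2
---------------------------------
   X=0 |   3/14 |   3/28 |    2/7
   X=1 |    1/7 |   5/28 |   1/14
I(X;Y) = 0.0619 nats

Mutual information has multiple equivalent forms:
- I(X;Y) = H(X) - H(X|Y)
- I(X;Y) = H(Y) - H(Y|X)
- I(X;Y) = H(X) + H(Y) - H(X,Y)

Computing all quantities:
H(X) = 0.6700, H(Y) = 1.0934, H(X,Y) = 1.7015
H(X|Y) = 0.6081, H(Y|X) = 1.0315

Verification:
H(X) - H(X|Y) = 0.6700 - 0.6081 = 0.0619
H(Y) - H(Y|X) = 1.0934 - 1.0315 = 0.0619
H(X) + H(Y) - H(X,Y) = 0.6700 + 1.0934 - 1.7015 = 0.0619

All forms give I(X;Y) = 0.0619 nats. ✓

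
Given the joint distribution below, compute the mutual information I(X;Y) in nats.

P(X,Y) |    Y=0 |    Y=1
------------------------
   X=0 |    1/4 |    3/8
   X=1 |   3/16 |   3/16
0.0048 nats

Mutual information: I(X;Y) = H(X) + H(Y) - H(X,Y)

Marginals:
P(X) = (5/8, 3/8), H(X) = 0.6616 nats
P(Y) = (7/16, 9/16), H(Y) = 0.6853 nats

Joint entropy: H(X,Y) = 1.3421 nats

I(X;Y) = 0.6616 + 0.6853 - 1.3421 = 0.0048 nats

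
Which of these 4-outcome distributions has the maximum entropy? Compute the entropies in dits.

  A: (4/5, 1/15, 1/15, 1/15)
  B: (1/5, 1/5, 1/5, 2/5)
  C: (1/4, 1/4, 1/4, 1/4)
C

For a discrete distribution over n outcomes, entropy is maximized by the uniform distribution.

Computing entropies:
H(A) = 0.3127 dits
H(B) = 0.5786 dits
H(C) = 0.6021 dits

The uniform distribution (where all probabilities equal 1/4) achieves the maximum entropy of log_10(4) = 0.6021 dits.

Distribution C has the highest entropy.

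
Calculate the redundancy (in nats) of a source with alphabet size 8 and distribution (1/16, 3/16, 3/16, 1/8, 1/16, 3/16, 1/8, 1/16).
0.0981 nats

Redundancy measures how far a source is from maximum entropy:
R = H_max - H(X)

Maximum entropy for 8 symbols: H_max = log_e(8) = 2.0794 nats
Actual entropy: H(X) = 1.9813 nats
Redundancy: R = 2.0794 - 1.9813 = 0.0981 nats

This redundancy represents potential for compression: the source could be compressed by 0.0981 nats per symbol.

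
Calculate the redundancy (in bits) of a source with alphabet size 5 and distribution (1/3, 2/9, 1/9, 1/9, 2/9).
0.1248 bits

Redundancy measures how far a source is from maximum entropy:
R = H_max - H(X)

Maximum entropy for 5 symbols: H_max = log_2(5) = 2.3219 bits
Actual entropy: H(X) = 2.1972 bits
Redundancy: R = 2.3219 - 2.1972 = 0.1248 bits

This redundancy represents potential for compression: the source could be compressed by 0.1248 bits per symbol.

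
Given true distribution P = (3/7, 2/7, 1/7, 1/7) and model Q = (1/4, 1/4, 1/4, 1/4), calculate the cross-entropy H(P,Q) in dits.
0.6021 dits

Cross-entropy: H(P,Q) = -Σ p(x) log q(x)

Alternatively: H(P,Q) = H(P) + D_KL(P||Q)
H(P) = 0.5546 dits
D_KL(P||Q) = 0.0475 dits

H(P,Q) = 0.5546 + 0.0475 = 0.6021 dits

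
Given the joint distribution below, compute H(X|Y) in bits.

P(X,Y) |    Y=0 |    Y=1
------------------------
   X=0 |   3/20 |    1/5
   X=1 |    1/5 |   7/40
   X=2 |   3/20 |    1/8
1.5649 bits

Using the chain rule: H(X|Y) = H(X,Y) - H(Y)

First, compute H(X,Y) = 2.5649 bits

Marginal P(Y) = (1/2, 1/2)
H(Y) = 1.0000 bits

H(X|Y) = H(X,Y) - H(Y) = 2.5649 - 1.0000 = 1.5649 bits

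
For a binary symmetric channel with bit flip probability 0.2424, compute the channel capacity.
0.2010 bits

For a binary symmetric channel (BSC) with error probability p:
Capacity C = 1 - H(p) bits per symbol

where H(p) = -p log₂(p) - (1-p) log₂(1-p) is the binary entropy function.

H(0.2424) = 0.7990 bits
C = 1 - 0.7990 = 0.2010 bits per symbol

This means we can reliably transmit up to 0.2010 bits of information per channel use.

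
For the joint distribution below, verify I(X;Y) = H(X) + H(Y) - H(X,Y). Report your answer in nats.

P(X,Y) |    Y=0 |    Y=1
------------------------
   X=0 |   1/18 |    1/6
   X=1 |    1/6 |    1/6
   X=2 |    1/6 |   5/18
I(X;Y) = 0.0182 nats

Mutual information has multiple equivalent forms:
- I(X;Y) = H(X) - H(X|Y)
- I(X;Y) = H(Y) - H(Y|X)
- I(X;Y) = H(X) + H(Y) - H(X,Y)

Computing all quantities:
H(X) = 1.0609, H(Y) = 0.6682, H(X,Y) = 1.7109
H(X|Y) = 1.0426, H(Y|X) = 0.6500

Verification:
H(X) - H(X|Y) = 1.0609 - 1.0426 = 0.0182
H(Y) - H(Y|X) = 0.6682 - 0.6500 = 0.0182
H(X) + H(Y) - H(X,Y) = 1.0609 + 0.6682 - 1.7109 = 0.0182

All forms give I(X;Y) = 0.0182 nats. ✓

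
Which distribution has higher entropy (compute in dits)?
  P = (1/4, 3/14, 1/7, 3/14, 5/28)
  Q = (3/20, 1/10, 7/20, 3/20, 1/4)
P

Computing entropies in dits:
H(P) = 0.6916
H(Q) = 0.6573

Distribution P has higher entropy.

Intuition: The distribution closer to uniform (more spread out) has higher entropy.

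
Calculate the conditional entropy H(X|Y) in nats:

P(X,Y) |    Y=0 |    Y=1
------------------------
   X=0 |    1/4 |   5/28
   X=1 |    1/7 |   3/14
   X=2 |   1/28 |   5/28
1.0060 nats

Using the chain rule: H(X|Y) = H(X,Y) - H(Y)

First, compute H(X,Y) = 1.6889 nats

Marginal P(Y) = (3/7, 4/7)
H(Y) = 0.6829 nats

H(X|Y) = H(X,Y) - H(Y) = 1.6889 - 0.6829 = 1.0060 nats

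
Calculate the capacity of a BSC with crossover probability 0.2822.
0.1416 bits

For a binary symmetric channel (BSC) with error probability p:
Capacity C = 1 - H(p) bits per symbol

where H(p) = -p log₂(p) - (1-p) log₂(1-p) is the binary entropy function.

H(0.2822) = 0.8584 bits
C = 1 - 0.8584 = 0.1416 bits per symbol

This means we can reliably transmit up to 0.1416 bits of information per channel use.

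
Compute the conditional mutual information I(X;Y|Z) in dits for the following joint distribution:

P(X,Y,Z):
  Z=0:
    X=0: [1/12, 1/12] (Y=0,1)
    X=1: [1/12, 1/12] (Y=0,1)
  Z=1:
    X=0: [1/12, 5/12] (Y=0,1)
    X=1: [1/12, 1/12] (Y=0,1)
0.0148 dits

Conditional mutual information: I(X;Y|Z) = H(X|Z) + H(Y|Z) - H(X,Y|Z)

H(Z) = 0.2764
H(X,Z) = 0.5396 → H(X|Z) = 0.2632
H(Y,Z) = 0.5396 → H(Y|Z) = 0.2632
H(X,Y,Z) = 0.7879 → H(X,Y|Z) = 0.5115

I(X;Y|Z) = 0.2632 + 0.2632 - 0.5115 = 0.0148 dits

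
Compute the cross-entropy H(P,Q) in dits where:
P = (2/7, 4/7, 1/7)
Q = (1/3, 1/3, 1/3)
0.4771 dits

Cross-entropy: H(P,Q) = -Σ p(x) log q(x)

Alternatively: H(P,Q) = H(P) + D_KL(P||Q)
H(P) = 0.4151 dits
D_KL(P||Q) = 0.0621 dits

H(P,Q) = 0.4151 + 0.0621 = 0.4771 dits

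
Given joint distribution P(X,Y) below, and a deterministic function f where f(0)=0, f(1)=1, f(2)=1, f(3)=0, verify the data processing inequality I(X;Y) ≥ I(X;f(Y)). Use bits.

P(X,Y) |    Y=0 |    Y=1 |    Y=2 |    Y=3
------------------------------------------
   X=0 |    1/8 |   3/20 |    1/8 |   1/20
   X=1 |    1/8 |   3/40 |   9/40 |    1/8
I(X;Y) = 0.0560, I(X;f(Y)) = 0.0032, inequality holds: 0.0560 ≥ 0.0032

Data Processing Inequality: For any Markov chain X → Y → Z, we have I(X;Y) ≥ I(X;Z).

Here Z = f(Y) is a deterministic function of Y, forming X → Y → Z.

Original I(X;Y) = 0.0560 bits

After applying f:
P(X,Z) where Z=f(Y):
- P(X,Z=0) = P(X,Y=0) + P(X,Y=3)
- P(X,Z=1) = P(X,Y=1) + P(X,Y=2)

I(X;Z) = I(X;f(Y)) = 0.0032 bits

Verification: 0.0560 ≥ 0.0032 ✓

Information cannot be created by processing; the function f can only lose information about X.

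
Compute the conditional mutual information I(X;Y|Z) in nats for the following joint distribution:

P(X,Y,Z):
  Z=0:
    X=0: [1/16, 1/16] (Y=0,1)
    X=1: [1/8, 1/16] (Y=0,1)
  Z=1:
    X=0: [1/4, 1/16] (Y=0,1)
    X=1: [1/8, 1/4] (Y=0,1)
0.0830 nats

Conditional mutual information: I(X;Y|Z) = H(X|Z) + H(Y|Z) - H(X,Y|Z)

H(Z) = 0.6211
H(X,Z) = 1.3051 → H(X|Z) = 0.6840
H(Y,Z) = 1.3051 → H(Y|Z) = 0.6840
H(X,Y,Z) = 1.9062 → H(X,Y|Z) = 1.2851

I(X;Y|Z) = 0.6840 + 0.6840 - 1.2851 = 0.0830 nats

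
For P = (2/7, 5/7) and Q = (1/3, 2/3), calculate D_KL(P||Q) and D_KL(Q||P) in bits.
D_KL(P||Q) = 0.0076, D_KL(Q||P) = 0.0078

KL divergence is not symmetric: D_KL(P||Q) ≠ D_KL(Q||P) in general.

D_KL(P||Q) = 0.0076 bits
D_KL(Q||P) = 0.0078 bits

No, they are not equal!

This asymmetry is why KL divergence is not a true distance metric.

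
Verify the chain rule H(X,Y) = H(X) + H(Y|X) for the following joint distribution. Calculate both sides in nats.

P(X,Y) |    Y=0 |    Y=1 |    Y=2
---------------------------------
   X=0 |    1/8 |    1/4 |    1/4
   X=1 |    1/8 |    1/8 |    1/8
H(X,Y) = 1.7329, H(X) = 0.6616, H(Y|X) = 1.0713 (all in nats)

Chain rule: H(X,Y) = H(X) + H(Y|X)

Left side — joint entropy directly:
H(X,Y) = -Σ p(x,y) log p(x,y) = 1.7329 nats

Right side — compute H(Y|X) from the conditional distributions:
P(X) = (5/8, 3/8), so H(X) = 0.6616 nats
H(Y|X) = Σ_x P(X=x) · H(Y|X=x):
  P(Y|X=0) = (1/5, 2/5, 2/5), H(Y|X=0) = 1.0549, weight P(X=0) = 5/8
  P(Y|X=1) = (1/3, 1/3, 1/3), H(Y|X=1) = 1.0986, weight P(X=1) = 3/8
H(Y|X) = 1.0713 nats

H(X) + H(Y|X) = 0.6616 + 1.0713 = 1.7329 nats

Both sides equal 1.7329 nats. ✓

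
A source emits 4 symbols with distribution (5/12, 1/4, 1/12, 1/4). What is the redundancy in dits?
0.0527 dits

Redundancy measures how far a source is from maximum entropy:
R = H_max - H(X)

Maximum entropy for 4 symbols: H_max = log_10(4) = 0.6021 dits
Actual entropy: H(X) = 0.5494 dits
Redundancy: R = 0.6021 - 0.5494 = 0.0527 dits

This redundancy represents potential for compression: the source could be compressed by 0.0527 dits per symbol.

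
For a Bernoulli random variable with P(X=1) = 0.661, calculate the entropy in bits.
0.9239 bits

The binary entropy function is:
H(p) = -p log(p) - (1-p) log(1-p)

H(0.661) = -0.661 × log_2(0.661) - 0.339 × log_2(0.339)
H(0.661) = 0.9239 bits

Note: Binary entropy is maximized at p=0.5 (H=1 bit) and minimized at p=0 or p=1 (H=0).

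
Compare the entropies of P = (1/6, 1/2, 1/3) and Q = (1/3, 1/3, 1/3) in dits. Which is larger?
Q

Computing entropies in dits:
H(P) = 0.4392
H(Q) = 0.4771

Distribution Q has higher entropy.

Intuition: The distribution closer to uniform (more spread out) has higher entropy.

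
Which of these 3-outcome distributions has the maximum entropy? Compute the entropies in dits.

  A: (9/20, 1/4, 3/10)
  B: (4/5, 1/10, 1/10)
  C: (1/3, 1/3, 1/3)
C

For a discrete distribution over n outcomes, entropy is maximized by the uniform distribution.

Computing entropies:
H(A) = 0.4634 dits
H(B) = 0.2775 dits
H(C) = 0.4771 dits

The uniform distribution (where all probabilities equal 1/3) achieves the maximum entropy of log_10(3) = 0.4771 dits.

Distribution C has the highest entropy.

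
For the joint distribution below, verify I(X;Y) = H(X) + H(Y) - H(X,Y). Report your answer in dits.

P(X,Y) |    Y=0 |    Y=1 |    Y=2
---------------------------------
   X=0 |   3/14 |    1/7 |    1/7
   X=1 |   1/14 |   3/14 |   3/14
I(X;Y) = 0.0225 dits

Mutual information has multiple equivalent forms:
- I(X;Y) = H(X) - H(X|Y)
- I(X;Y) = H(Y) - H(Y|X)
- I(X;Y) = H(X) + H(Y) - H(X,Y)

Computing all quantities:
H(X) = 0.3010, H(Y) = 0.4748, H(X,Y) = 0.7534
H(X|Y) = 0.2786, H(Y|X) = 0.4524

Verification:
H(X) - H(X|Y) = 0.3010 - 0.2786 = 0.0225
H(Y) - H(Y|X) = 0.4748 - 0.4524 = 0.0225
H(X) + H(Y) - H(X,Y) = 0.3010 + 0.4748 - 0.7534 = 0.0225

All forms give I(X;Y) = 0.0225 dits. ✓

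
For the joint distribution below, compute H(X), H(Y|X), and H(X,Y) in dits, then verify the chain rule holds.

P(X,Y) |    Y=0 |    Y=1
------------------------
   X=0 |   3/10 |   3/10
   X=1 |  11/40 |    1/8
H(X,Y) = 0.5808, H(X) = 0.2923, H(Y|X) = 0.2885 (all in dits)

Chain rule: H(X,Y) = H(X) + H(Y|X)

Left side — joint entropy directly:
H(X,Y) = -Σ p(x,y) log p(x,y) = 0.5808 dits

Right side — compute H(Y|X) from the conditional distributions:
P(X) = (3/5, 2/5), so H(X) = 0.2923 dits
H(Y|X) = Σ_x P(X=x) · H(Y|X=x):
  P(Y|X=0) = (1/2, 1/2), H(Y|X=0) = 0.3010, weight P(X=0) = 3/5
  P(Y|X=1) = (11/16, 5/16), H(Y|X=1) = 0.2697, weight P(X=1) = 2/5
H(Y|X) = 0.2885 dits

H(X) + H(Y|X) = 0.2923 + 0.2885 = 0.5808 dits

Both sides equal 0.5808 dits. ✓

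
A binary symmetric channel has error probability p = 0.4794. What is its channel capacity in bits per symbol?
0.0012 bits

For a binary symmetric channel (BSC) with error probability p:
Capacity C = 1 - H(p) bits per symbol

where H(p) = -p log₂(p) - (1-p) log₂(1-p) is the binary entropy function.

H(0.4794) = 0.9988 bits
C = 1 - 0.9988 = 0.0012 bits per symbol

This means we can reliably transmit up to 0.0012 bits of information per channel use.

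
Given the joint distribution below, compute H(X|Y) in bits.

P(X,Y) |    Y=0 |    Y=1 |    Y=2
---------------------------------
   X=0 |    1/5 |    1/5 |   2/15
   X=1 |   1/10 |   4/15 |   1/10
0.9651 bits

Using the chain rule: H(X|Y) = H(X,Y) - H(Y)

First, compute H(X,Y) = 2.4892 bits

Marginal P(Y) = (3/10, 7/15, 7/30)
H(Y) = 1.5241 bits

H(X|Y) = H(X,Y) - H(Y) = 2.4892 - 1.5241 = 0.9651 bits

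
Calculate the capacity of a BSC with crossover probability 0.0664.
0.6477 bits

For a binary symmetric channel (BSC) with error probability p:
Capacity C = 1 - H(p) bits per symbol

where H(p) = -p log₂(p) - (1-p) log₂(1-p) is the binary entropy function.

H(0.0664) = 0.3523 bits
C = 1 - 0.3523 = 0.6477 bits per symbol

This means we can reliably transmit up to 0.6477 bits of information per channel use.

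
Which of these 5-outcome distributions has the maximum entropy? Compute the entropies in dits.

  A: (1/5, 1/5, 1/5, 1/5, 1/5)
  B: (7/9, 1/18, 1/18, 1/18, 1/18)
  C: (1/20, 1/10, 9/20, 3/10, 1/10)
A

For a discrete distribution over n outcomes, entropy is maximized by the uniform distribution.

Computing entropies:
H(A) = 0.6990 dits
H(B) = 0.3638 dits
H(C) = 0.5780 dits

The uniform distribution (where all probabilities equal 1/5) achieves the maximum entropy of log_10(5) = 0.6990 dits.

Distribution A has the highest entropy.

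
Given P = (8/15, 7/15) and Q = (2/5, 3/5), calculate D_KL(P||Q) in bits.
0.0522 bits

KL divergence: D_KL(P||Q) = Σ p(x) log(p(x)/q(x))

Computing term by term:
  x=0: 8/15 × log_2[(8/15)/(2/5)] = 8/15 × 0.4150 = 0.2214
  x=1: 7/15 × log_2[(7/15)/(3/5)] = 7/15 × -0.3626 = -0.1692

D_KL(P||Q) = 0.0522 bits

Note: KL divergence is always non-negative and equals 0 iff P = Q.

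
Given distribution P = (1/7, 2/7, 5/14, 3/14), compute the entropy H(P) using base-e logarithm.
1.3337 nats

Shannon entropy is H(X) = -Σ p(x) log p(x).

For P = (1/7, 2/7, 5/14, 3/14):
H = -1/7 × log_e(1/7) -2/7 × log_e(2/7) -5/14 × log_e(5/14) -3/14 × log_e(3/14)
H = 1.3337 nats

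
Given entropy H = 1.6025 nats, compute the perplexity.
4.9654

Perplexity is e^H (or exp(H) for natural log).

H = 1.6025 nats
Perplexity = e^1.6025 = 4.9654

Interpretation: The model's uncertainty is equivalent to choosing uniformly among 5.0 options.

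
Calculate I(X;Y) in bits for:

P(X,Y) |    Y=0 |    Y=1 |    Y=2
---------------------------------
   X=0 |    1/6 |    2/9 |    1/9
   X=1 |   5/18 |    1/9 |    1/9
0.0475 bits

Mutual information: I(X;Y) = H(X) + H(Y) - H(X,Y)

Marginals:
P(X) = (1/2, 1/2), H(X) = 1.0000 bits
P(Y) = (4/9, 1/3, 2/9), H(Y) = 1.5305 bits

Joint entropy: H(X,Y) = 2.4830 bits

I(X;Y) = 1.0000 + 1.5305 - 2.4830 = 0.0475 bits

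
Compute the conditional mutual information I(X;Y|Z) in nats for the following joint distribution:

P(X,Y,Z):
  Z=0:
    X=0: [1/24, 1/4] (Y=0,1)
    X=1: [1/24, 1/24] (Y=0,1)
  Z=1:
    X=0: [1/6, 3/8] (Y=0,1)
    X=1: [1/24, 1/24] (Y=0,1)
0.0270 nats

Conditional mutual information: I(X;Y|Z) = H(X|Z) + H(Y|Z) - H(X,Y|Z)

H(Z) = 0.6616
H(X,Z) = 1.1056 → H(X|Z) = 0.4441
H(Y,Z) = 1.2580 → H(Y|Z) = 0.5965
H(X,Y,Z) = 1.6751 → H(X,Y|Z) = 1.0135

I(X;Y|Z) = 0.4441 + 0.5965 - 1.0135 = 0.0270 nats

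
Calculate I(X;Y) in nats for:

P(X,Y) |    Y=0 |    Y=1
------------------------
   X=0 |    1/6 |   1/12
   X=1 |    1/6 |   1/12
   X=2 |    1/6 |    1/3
0.0566 nats

Mutual information: I(X;Y) = H(X) + H(Y) - H(X,Y)

Marginals:
P(X) = (1/4, 1/4, 1/2), H(X) = 1.0397 nats
P(Y) = (1/2, 1/2), H(Y) = 0.6931 nats

Joint entropy: H(X,Y) = 1.6762 nats

I(X;Y) = 1.0397 + 0.6931 - 1.6762 = 0.0566 nats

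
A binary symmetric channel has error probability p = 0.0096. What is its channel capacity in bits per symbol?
0.9219 bits

For a binary symmetric channel (BSC) with error probability p:
Capacity C = 1 - H(p) bits per symbol

where H(p) = -p log₂(p) - (1-p) log₂(1-p) is the binary entropy function.

H(0.0096) = 0.0781 bits
C = 1 - 0.0781 = 0.9219 bits per symbol

This means we can reliably transmit up to 0.9219 bits of information per channel use.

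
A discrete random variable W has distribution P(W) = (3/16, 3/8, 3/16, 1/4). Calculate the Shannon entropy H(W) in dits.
0.5829 dits

Shannon entropy is H(X) = -Σ p(x) log p(x).

For P = (3/16, 3/8, 3/16, 1/4):
H = -3/16 × log_10(3/16) -3/8 × log_10(3/8) -3/16 × log_10(3/16) -1/4 × log_10(1/4)
H = 0.5829 dits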